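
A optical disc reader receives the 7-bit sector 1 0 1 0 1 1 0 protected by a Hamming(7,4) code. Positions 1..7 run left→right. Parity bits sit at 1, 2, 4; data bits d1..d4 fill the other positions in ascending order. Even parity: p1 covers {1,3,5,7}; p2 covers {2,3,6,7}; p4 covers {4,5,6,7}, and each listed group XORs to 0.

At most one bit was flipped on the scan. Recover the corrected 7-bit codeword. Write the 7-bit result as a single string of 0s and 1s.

0010110

s1 (pos 1,3,5,7): 1⊕1⊕1⊕0 = 1
s2 (pos 2,3,6,7): 0⊕1⊕1⊕0 = 0
s4 (pos 4,5,6,7): 0⊕1⊕1⊕0 = 0
Syndrome s4…s1 = 001 → error at position 1.
Flip position 1: 1010110 → 0010110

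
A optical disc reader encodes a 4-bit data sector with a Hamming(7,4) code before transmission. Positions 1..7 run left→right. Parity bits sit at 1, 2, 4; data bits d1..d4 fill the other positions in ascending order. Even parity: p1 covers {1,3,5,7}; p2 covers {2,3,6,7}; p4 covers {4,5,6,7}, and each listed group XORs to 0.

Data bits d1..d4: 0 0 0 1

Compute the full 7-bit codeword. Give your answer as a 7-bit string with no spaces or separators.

Place data at non-parity positions: p1 p2 0 p4 0 0 1
p1 (pos 1,3,5,7): XOR of data positions = 0⊕0⊕1 = 1
p2 (pos 2,3,6,7): XOR of data positions = 0⊕0⊕1 = 1
p4 (pos 4,5,6,7): XOR of data positions = 0⊕0⊕1 = 1
Codeword: 1101001

1101001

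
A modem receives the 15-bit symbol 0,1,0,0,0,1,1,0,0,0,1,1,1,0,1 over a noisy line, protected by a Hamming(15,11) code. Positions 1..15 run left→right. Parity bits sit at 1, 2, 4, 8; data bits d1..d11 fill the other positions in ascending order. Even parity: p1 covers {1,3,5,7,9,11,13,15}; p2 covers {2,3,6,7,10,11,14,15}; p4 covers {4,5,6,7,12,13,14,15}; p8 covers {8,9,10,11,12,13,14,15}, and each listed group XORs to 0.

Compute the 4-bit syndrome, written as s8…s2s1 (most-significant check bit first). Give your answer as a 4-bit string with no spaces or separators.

0110

s1 (pos 1,3,5,7,9,11,13,15): 0⊕0⊕0⊕1⊕0⊕1⊕1⊕1 = 0
s2 (pos 2,3,6,7,10,11,14,15): 1⊕0⊕1⊕1⊕0⊕1⊕0⊕1 = 1
s4 (pos 4,5,6,7,12,13,14,15): 0⊕0⊕1⊕1⊕1⊕1⊕0⊕1 = 1
s8 (pos 8,9,10,11,12,13,14,15): 0⊕0⊕0⊕1⊕1⊕1⊕0⊕1 = 0
Syndrome s8…s1 = 0110 → error at position 6.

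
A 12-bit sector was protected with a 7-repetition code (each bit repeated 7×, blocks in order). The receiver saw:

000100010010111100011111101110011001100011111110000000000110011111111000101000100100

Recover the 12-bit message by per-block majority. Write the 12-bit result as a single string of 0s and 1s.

011101101100

Block 1 (0001000): 1 one → 0
Block 2 (1001011): 4 ones → 1
Block 3 (1100011): 4 ones → 1
Block 4 (1111011): 6 ones → 1
Block 5 (1001100): 3 ones → 0
Block 6 (1100011): 4 ones → 1
Block 7 (1111100): 5 ones → 1
Block 8 (0000000): 0 ones → 0
Block 9 (0110011): 4 ones → 1
Block 10 (1111110): 6 ones → 1
Block 11 (0010100): 2 ones → 0
Block 12 (0100100): 2 ones → 0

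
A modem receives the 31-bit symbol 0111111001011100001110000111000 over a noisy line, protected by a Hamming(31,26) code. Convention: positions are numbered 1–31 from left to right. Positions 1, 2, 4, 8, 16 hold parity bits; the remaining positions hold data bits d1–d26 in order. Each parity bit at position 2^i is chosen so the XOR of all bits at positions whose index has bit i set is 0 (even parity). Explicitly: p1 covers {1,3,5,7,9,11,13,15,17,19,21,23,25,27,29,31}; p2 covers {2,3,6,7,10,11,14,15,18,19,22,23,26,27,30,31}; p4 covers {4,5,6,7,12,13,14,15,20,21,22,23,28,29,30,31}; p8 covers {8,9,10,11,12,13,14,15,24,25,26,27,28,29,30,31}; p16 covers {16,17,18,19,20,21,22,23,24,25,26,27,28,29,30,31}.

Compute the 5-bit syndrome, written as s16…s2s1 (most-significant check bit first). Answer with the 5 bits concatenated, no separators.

01011

s1 (pos 1,3,5,7,9,11,13,15,17,19,21,23,25,27,29,31): 0⊕1⊕1⊕1⊕0⊕0⊕1⊕0⊕0⊕1⊕1⊕0⊕0⊕1⊕0⊕0 = 1
s2 (pos 2,3,6,7,10,11,14,15,18,19,22,23,26,27,30,31): 1⊕1⊕1⊕1⊕1⊕0⊕1⊕0⊕0⊕1⊕0⊕0⊕1⊕1⊕0⊕0 = 1
s4 (pos 4,5,6,7,12,13,14,15,20,21,22,23,28,29,30,31): 1⊕1⊕1⊕1⊕1⊕1⊕1⊕0⊕1⊕1⊕0⊕0⊕1⊕0⊕0⊕0 = 0
s8 (pos 8,9,10,11,12,13,14,15,24,25,26,27,28,29,30,31): 0⊕0⊕1⊕0⊕1⊕1⊕1⊕0⊕0⊕0⊕1⊕1⊕1⊕0⊕0⊕0 = 1
s16 (pos 16,17,18,19,20,21,22,23,24,25,26,27,28,29,30,31): 0⊕0⊕0⊕1⊕1⊕1⊕0⊕0⊕0⊕0⊕1⊕1⊕1⊕0⊕0⊕0 = 0
Syndrome s16…s1 = 01011 → error at position 11.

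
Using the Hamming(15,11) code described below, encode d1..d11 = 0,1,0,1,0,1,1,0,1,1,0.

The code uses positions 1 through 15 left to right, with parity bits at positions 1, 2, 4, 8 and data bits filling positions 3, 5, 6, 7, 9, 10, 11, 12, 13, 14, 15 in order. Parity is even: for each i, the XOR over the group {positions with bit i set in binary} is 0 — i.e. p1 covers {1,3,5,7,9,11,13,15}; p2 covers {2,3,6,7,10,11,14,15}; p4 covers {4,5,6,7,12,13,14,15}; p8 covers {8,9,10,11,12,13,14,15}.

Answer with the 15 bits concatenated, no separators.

000010100110110

Place data at non-parity positions: p1 p2 0 p4 1 0 1 p8 0 1 1 0 1 1 0
p1 (pos 1,3,5,7,9,11,13,15): XOR of data positions = 0⊕1⊕1⊕0⊕1⊕1⊕0 = 0
p2 (pos 2,3,6,7,10,11,14,15): XOR of data positions = 0⊕0⊕1⊕1⊕1⊕1⊕0 = 0
p4 (pos 4,5,6,7,12,13,14,15): XOR of data positions = 1⊕0⊕1⊕0⊕1⊕1⊕0 = 0
p8 (pos 8,9,10,11,12,13,14,15): XOR of data positions = 0⊕1⊕1⊕0⊕1⊕1⊕0 = 0
Codeword: 000010100110110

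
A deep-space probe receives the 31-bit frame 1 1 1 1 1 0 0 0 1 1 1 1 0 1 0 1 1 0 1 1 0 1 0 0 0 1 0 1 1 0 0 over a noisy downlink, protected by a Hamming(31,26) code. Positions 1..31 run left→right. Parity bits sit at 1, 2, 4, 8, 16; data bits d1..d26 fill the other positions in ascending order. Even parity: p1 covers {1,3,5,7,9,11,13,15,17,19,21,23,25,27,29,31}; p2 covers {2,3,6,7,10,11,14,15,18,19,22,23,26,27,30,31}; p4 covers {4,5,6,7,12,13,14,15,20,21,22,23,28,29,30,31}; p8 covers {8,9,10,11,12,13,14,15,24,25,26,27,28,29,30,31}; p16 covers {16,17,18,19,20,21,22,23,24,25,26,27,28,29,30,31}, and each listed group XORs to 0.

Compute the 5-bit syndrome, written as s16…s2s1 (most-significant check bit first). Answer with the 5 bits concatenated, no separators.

s1 (pos 1,3,5,7,9,11,13,15,17,19,21,23,25,27,29,31): 1⊕1⊕1⊕0⊕1⊕1⊕0⊕0⊕1⊕1⊕0⊕0⊕0⊕0⊕1⊕0 = 0
s2 (pos 2,3,6,7,10,11,14,15,18,19,22,23,26,27,30,31): 1⊕1⊕0⊕0⊕1⊕1⊕1⊕0⊕0⊕1⊕1⊕0⊕1⊕0⊕0⊕0 = 0
s4 (pos 4,5,6,7,12,13,14,15,20,21,22,23,28,29,30,31): 1⊕1⊕0⊕0⊕1⊕0⊕1⊕0⊕1⊕0⊕1⊕0⊕1⊕1⊕0⊕0 = 0
s8 (pos 8,9,10,11,12,13,14,15,24,25,26,27,28,29,30,31): 0⊕1⊕1⊕1⊕1⊕0⊕1⊕0⊕0⊕0⊕1⊕0⊕1⊕1⊕0⊕0 = 0
s16 (pos 16,17,18,19,20,21,22,23,24,25,26,27,28,29,30,31): 1⊕1⊕0⊕1⊕1⊕0⊕1⊕0⊕0⊕0⊕1⊕0⊕1⊕1⊕0⊕0 = 0
Syndrome s16…s1 = 00000 → no error.

00000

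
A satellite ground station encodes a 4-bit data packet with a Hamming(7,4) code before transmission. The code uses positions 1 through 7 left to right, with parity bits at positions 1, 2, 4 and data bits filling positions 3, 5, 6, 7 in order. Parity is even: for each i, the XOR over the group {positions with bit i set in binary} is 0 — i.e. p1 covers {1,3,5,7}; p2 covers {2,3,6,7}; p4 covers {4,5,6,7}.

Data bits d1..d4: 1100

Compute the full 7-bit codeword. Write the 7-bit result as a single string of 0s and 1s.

Place data at non-parity positions: p1 p2 1 p4 1 0 0
p1 (pos 1,3,5,7): XOR of data positions = 1⊕1⊕0 = 0
p2 (pos 2,3,6,7): XOR of data positions = 1⊕0⊕0 = 1
p4 (pos 4,5,6,7): XOR of data positions = 1⊕0⊕0 = 1
Codeword: 0111100

0111100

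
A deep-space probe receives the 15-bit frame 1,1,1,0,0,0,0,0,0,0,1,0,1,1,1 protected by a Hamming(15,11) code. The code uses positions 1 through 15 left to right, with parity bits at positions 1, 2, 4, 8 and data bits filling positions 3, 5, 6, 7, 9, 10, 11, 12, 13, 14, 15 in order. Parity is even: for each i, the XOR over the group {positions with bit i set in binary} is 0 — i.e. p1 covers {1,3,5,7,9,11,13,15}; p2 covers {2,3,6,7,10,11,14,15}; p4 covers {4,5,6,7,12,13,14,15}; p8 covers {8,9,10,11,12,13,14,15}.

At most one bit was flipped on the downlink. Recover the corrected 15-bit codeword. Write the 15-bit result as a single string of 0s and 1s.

111000100010111

s1 (pos 1,3,5,7,9,11,13,15): 1⊕1⊕0⊕0⊕0⊕1⊕1⊕1 = 1
s2 (pos 2,3,6,7,10,11,14,15): 1⊕1⊕0⊕0⊕0⊕1⊕1⊕1 = 1
s4 (pos 4,5,6,7,12,13,14,15): 0⊕0⊕0⊕0⊕0⊕1⊕1⊕1 = 1
s8 (pos 8,9,10,11,12,13,14,15): 0⊕0⊕0⊕1⊕0⊕1⊕1⊕1 = 0
Syndrome s8…s1 = 0111 → error at position 7.
Flip position 7: 111000000010111 → 111000100010111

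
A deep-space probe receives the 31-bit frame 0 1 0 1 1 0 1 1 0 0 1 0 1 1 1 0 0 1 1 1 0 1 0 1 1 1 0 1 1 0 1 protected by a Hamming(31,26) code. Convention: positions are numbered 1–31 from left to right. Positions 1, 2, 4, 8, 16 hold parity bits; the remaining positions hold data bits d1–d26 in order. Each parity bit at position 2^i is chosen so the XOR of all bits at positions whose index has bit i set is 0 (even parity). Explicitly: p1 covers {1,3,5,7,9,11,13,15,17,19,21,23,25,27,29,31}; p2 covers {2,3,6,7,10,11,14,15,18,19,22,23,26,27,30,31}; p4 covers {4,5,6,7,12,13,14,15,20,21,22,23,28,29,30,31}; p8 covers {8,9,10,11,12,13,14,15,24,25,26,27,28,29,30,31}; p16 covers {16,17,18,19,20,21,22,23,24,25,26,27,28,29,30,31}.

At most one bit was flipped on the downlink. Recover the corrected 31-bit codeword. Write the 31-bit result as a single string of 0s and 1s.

0101101100100110011101011101101

s1 (pos 1,3,5,7,9,11,13,15,17,19,21,23,25,27,29,31): 0⊕0⊕1⊕1⊕0⊕1⊕1⊕1⊕0⊕1⊕0⊕0⊕1⊕0⊕1⊕1 = 1
s2 (pos 2,3,6,7,10,11,14,15,18,19,22,23,26,27,30,31): 1⊕0⊕0⊕1⊕0⊕1⊕1⊕1⊕1⊕1⊕1⊕0⊕1⊕0⊕0⊕1 = 0
s4 (pos 4,5,6,7,12,13,14,15,20,21,22,23,28,29,30,31): 1⊕1⊕0⊕1⊕0⊕1⊕1⊕1⊕1⊕0⊕1⊕0⊕1⊕1⊕0⊕1 = 1
s8 (pos 8,9,10,11,12,13,14,15,24,25,26,27,28,29,30,31): 1⊕0⊕0⊕1⊕0⊕1⊕1⊕1⊕1⊕1⊕1⊕0⊕1⊕1⊕0⊕1 = 1
s16 (pos 16,17,18,19,20,21,22,23,24,25,26,27,28,29,30,31): 0⊕0⊕1⊕1⊕1⊕0⊕1⊕0⊕1⊕1⊕1⊕0⊕1⊕1⊕0⊕1 = 0
Syndrome s16…s1 = 01101 → error at position 13.
Flip position 13: 0101101100101110011101011101101 → 0101101100100110011101011101101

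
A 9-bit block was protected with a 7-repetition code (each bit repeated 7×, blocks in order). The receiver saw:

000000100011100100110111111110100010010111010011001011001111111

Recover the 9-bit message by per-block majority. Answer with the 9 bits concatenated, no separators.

000101001

Block 1 (0000001): 1 one → 0
Block 2 (0001110): 3 ones → 0
Block 3 (0100110): 3 ones → 0
Block 4 (1111111): 7 ones → 1
Block 5 (1010001): 3 ones → 0
Block 6 (0010111): 4 ones → 1
Block 7 (0100110): 3 ones → 0
Block 8 (0101100): 3 ones → 0
Block 9 (1111111): 7 ones → 1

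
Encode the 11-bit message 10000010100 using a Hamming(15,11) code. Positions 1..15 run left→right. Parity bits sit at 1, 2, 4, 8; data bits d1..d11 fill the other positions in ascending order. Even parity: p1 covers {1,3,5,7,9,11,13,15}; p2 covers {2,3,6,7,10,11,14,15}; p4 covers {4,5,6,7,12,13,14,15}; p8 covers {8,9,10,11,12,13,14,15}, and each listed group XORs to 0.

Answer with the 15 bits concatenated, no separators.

101100000010100

Place data at non-parity positions: p1 p2 1 p4 0 0 0 p8 0 0 1 0 1 0 0
p1 (pos 1,3,5,7,9,11,13,15): XOR of data positions = 1⊕0⊕0⊕0⊕1⊕1⊕0 = 1
p2 (pos 2,3,6,7,10,11,14,15): XOR of data positions = 1⊕0⊕0⊕0⊕1⊕0⊕0 = 0
p4 (pos 4,5,6,7,12,13,14,15): XOR of data positions = 0⊕0⊕0⊕0⊕1⊕0⊕0 = 1
p8 (pos 8,9,10,11,12,13,14,15): XOR of data positions = 0⊕0⊕1⊕0⊕1⊕0⊕0 = 0
Codeword: 101100000010100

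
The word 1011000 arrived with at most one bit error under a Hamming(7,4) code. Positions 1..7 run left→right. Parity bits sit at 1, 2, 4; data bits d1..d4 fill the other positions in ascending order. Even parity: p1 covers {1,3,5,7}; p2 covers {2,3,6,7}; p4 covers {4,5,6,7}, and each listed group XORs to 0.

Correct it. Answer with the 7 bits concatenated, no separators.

1011010

s1 (pos 1,3,5,7): 1⊕1⊕0⊕0 = 0
s2 (pos 2,3,6,7): 0⊕1⊕0⊕0 = 1
s4 (pos 4,5,6,7): 1⊕0⊕0⊕0 = 1
Syndrome s4…s1 = 110 → error at position 6.
Flip position 6: 1011000 → 1011010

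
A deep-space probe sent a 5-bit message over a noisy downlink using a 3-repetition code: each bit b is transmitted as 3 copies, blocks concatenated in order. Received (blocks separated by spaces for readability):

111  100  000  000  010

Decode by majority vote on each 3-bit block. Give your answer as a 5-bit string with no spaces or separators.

Block 1 (111): 3 ones → 1
Block 2 (100): 1 one → 0
Block 3 (000): 0 ones → 0
Block 4 (000): 0 ones → 0
Block 5 (010): 1 one → 0

10000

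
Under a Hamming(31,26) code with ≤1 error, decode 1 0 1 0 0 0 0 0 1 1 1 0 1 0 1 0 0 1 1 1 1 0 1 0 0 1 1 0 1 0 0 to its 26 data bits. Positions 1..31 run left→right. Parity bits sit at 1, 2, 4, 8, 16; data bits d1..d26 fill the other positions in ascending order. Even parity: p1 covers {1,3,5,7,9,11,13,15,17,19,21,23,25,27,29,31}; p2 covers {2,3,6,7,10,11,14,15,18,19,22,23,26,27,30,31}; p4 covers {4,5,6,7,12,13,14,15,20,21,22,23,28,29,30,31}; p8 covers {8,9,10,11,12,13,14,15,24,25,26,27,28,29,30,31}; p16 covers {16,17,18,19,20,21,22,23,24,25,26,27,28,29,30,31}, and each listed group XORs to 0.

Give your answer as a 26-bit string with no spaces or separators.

s1 (pos 1,3,5,7,9,11,13,15,17,19,21,23,25,27,29,31): 1⊕1⊕0⊕0⊕1⊕1⊕1⊕1⊕0⊕1⊕1⊕1⊕0⊕1⊕1⊕0 = 1
s2 (pos 2,3,6,7,10,11,14,15,18,19,22,23,26,27,30,31): 0⊕1⊕0⊕0⊕1⊕1⊕0⊕1⊕1⊕1⊕0⊕1⊕1⊕1⊕0⊕0 = 1
s4 (pos 4,5,6,7,12,13,14,15,20,21,22,23,28,29,30,31): 0⊕0⊕0⊕0⊕0⊕1⊕0⊕1⊕1⊕1⊕0⊕1⊕0⊕1⊕0⊕0 = 0
s8 (pos 8,9,10,11,12,13,14,15,24,25,26,27,28,29,30,31): 0⊕1⊕1⊕1⊕0⊕1⊕0⊕1⊕0⊕0⊕1⊕1⊕0⊕1⊕0⊕0 = 0
s16 (pos 16,17,18,19,20,21,22,23,24,25,26,27,28,29,30,31): 0⊕0⊕1⊕1⊕1⊕1⊕0⊕1⊕0⊕0⊕1⊕1⊕0⊕1⊕0⊕0 = 0
Syndrome s16…s1 = 00011 → error at position 3.
Flip position 3: 1010000011101010011110100110100 → 1000000011101010011110100110100
Read data bits from positions 3,5,6,7,9,10,11,12,13,14,15,17,18,19,20,21,22,23,24,25,26,27,28,29,30,31: 00001110101011110100110100

00001110101011110100110100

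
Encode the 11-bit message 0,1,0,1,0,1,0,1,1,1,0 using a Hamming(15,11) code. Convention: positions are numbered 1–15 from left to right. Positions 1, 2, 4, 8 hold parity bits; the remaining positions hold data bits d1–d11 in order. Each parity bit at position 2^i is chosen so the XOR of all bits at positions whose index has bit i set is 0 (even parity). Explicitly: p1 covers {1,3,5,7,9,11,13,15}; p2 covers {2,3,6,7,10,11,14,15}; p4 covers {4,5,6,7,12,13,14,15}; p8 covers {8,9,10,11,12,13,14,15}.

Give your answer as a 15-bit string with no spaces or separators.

Place data at non-parity positions: p1 p2 0 p4 1 0 1 p8 0 1 0 1 1 1 0
p1 (pos 1,3,5,7,9,11,13,15): XOR of data positions = 0⊕1⊕1⊕0⊕0⊕1⊕0 = 1
p2 (pos 2,3,6,7,10,11,14,15): XOR of data positions = 0⊕0⊕1⊕1⊕0⊕1⊕0 = 1
p4 (pos 4,5,6,7,12,13,14,15): XOR of data positions = 1⊕0⊕1⊕1⊕1⊕1⊕0 = 1
p8 (pos 8,9,10,11,12,13,14,15): XOR of data positions = 0⊕1⊕0⊕1⊕1⊕1⊕0 = 0
Codeword: 110110100101110

110110100101110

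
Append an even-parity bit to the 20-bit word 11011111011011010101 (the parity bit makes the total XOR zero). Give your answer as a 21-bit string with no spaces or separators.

XOR of the 20 data bits: 1⊕1⊕0⊕1⊕1⊕1⊕1⊕1⊕0⊕1⊕1⊕0⊕1⊕1⊕0⊕1⊕0⊕1⊕0⊕1 = 0
Parity bit = 0 (so all 21 bits XOR to 0).

110111110110110101010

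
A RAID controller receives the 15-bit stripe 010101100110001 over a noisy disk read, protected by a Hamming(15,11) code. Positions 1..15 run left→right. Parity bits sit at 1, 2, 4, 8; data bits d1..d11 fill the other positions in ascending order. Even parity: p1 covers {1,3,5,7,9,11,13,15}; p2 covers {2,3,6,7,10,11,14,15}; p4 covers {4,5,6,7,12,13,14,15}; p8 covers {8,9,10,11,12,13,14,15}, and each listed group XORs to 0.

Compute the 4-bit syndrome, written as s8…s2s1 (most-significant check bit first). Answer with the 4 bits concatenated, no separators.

s1 (pos 1,3,5,7,9,11,13,15): 0⊕0⊕0⊕1⊕0⊕1⊕0⊕1 = 1
s2 (pos 2,3,6,7,10,11,14,15): 1⊕0⊕1⊕1⊕1⊕1⊕0⊕1 = 0
s4 (pos 4,5,6,7,12,13,14,15): 1⊕0⊕1⊕1⊕0⊕0⊕0⊕1 = 0
s8 (pos 8,9,10,11,12,13,14,15): 0⊕0⊕1⊕1⊕0⊕0⊕0⊕1 = 1
Syndrome s8…s1 = 1001 → error at position 9.

1001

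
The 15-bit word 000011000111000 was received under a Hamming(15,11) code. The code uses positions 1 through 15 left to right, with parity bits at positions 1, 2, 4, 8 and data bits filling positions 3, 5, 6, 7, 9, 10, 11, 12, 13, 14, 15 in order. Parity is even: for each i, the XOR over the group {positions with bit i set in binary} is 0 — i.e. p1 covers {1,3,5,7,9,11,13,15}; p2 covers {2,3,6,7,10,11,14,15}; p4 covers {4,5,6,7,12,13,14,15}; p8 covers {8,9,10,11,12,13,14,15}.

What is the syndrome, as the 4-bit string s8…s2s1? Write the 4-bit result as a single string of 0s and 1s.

1110

s1 (pos 1,3,5,7,9,11,13,15): 0⊕0⊕1⊕0⊕0⊕1⊕0⊕0 = 0
s2 (pos 2,3,6,7,10,11,14,15): 0⊕0⊕1⊕0⊕1⊕1⊕0⊕0 = 1
s4 (pos 4,5,6,7,12,13,14,15): 0⊕1⊕1⊕0⊕1⊕0⊕0⊕0 = 1
s8 (pos 8,9,10,11,12,13,14,15): 0⊕0⊕1⊕1⊕1⊕0⊕0⊕0 = 1
Syndrome s8…s1 = 1110 → error at position 14.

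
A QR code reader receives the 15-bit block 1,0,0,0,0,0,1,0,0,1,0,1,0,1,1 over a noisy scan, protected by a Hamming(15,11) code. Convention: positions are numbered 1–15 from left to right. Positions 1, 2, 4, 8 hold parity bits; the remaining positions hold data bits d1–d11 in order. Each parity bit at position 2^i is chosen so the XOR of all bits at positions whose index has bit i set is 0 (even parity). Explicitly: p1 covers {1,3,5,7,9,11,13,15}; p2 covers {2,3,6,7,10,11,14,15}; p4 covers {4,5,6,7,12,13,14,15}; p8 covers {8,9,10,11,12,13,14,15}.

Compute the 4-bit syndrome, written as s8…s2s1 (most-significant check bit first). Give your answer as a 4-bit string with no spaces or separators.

s1 (pos 1,3,5,7,9,11,13,15): 1⊕0⊕0⊕1⊕0⊕0⊕0⊕1 = 1
s2 (pos 2,3,6,7,10,11,14,15): 0⊕0⊕0⊕1⊕1⊕0⊕1⊕1 = 0
s4 (pos 4,5,6,7,12,13,14,15): 0⊕0⊕0⊕1⊕1⊕0⊕1⊕1 = 0
s8 (pos 8,9,10,11,12,13,14,15): 0⊕0⊕1⊕0⊕1⊕0⊕1⊕1 = 0
Syndrome s8…s1 = 0001 → error at position 1.

0001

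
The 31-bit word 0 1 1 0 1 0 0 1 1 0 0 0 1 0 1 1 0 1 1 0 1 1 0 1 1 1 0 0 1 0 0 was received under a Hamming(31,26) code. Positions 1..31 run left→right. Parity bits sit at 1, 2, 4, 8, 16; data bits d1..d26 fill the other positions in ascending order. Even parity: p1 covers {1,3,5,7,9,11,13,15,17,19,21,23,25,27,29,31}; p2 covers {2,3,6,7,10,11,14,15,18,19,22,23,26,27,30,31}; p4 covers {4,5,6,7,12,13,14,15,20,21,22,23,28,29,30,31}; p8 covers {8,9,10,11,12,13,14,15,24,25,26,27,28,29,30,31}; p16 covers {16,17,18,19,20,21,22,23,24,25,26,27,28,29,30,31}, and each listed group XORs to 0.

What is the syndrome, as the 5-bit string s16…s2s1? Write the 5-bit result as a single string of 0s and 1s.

s1 (pos 1,3,5,7,9,11,13,15,17,19,21,23,25,27,29,31): 0⊕1⊕1⊕0⊕1⊕0⊕1⊕1⊕0⊕1⊕1⊕0⊕1⊕0⊕1⊕0 = 1
s2 (pos 2,3,6,7,10,11,14,15,18,19,22,23,26,27,30,31): 1⊕1⊕0⊕0⊕0⊕0⊕0⊕1⊕1⊕1⊕1⊕0⊕1⊕0⊕0⊕0 = 1
s4 (pos 4,5,6,7,12,13,14,15,20,21,22,23,28,29,30,31): 0⊕1⊕0⊕0⊕0⊕1⊕0⊕1⊕0⊕1⊕1⊕0⊕0⊕1⊕0⊕0 = 0
s8 (pos 8,9,10,11,12,13,14,15,24,25,26,27,28,29,30,31): 1⊕1⊕0⊕0⊕0⊕1⊕0⊕1⊕1⊕1⊕1⊕0⊕0⊕1⊕0⊕0 = 0
s16 (pos 16,17,18,19,20,21,22,23,24,25,26,27,28,29,30,31): 1⊕0⊕1⊕1⊕0⊕1⊕1⊕0⊕1⊕1⊕1⊕0⊕0⊕1⊕0⊕0 = 1
Syndrome s16…s1 = 10011 → error at position 19.

10011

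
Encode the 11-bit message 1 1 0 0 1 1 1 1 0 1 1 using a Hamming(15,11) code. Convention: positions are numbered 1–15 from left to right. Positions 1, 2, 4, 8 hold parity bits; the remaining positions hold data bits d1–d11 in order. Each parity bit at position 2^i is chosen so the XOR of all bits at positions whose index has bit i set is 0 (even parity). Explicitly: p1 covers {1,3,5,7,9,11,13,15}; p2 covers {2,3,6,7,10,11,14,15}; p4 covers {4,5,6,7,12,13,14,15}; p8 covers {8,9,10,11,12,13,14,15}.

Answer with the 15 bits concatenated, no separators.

111010001111011

Place data at non-parity positions: p1 p2 1 p4 1 0 0 p8 1 1 1 1 0 1 1
p1 (pos 1,3,5,7,9,11,13,15): XOR of data positions = 1⊕1⊕0⊕1⊕1⊕0⊕1 = 1
p2 (pos 2,3,6,7,10,11,14,15): XOR of data positions = 1⊕0⊕0⊕1⊕1⊕1⊕1 = 1
p4 (pos 4,5,6,7,12,13,14,15): XOR of data positions = 1⊕0⊕0⊕1⊕0⊕1⊕1 = 0
p8 (pos 8,9,10,11,12,13,14,15): XOR of data positions = 1⊕1⊕1⊕1⊕0⊕1⊕1 = 0
Codeword: 111010001111011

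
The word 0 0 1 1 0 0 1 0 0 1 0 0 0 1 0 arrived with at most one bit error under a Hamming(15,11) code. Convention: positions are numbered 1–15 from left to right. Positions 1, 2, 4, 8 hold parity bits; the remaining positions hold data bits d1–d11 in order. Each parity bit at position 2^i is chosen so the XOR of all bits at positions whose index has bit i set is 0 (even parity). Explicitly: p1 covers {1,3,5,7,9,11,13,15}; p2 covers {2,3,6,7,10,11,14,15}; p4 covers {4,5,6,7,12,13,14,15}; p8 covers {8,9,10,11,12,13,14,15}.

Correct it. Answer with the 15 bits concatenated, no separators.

001000100100010

s1 (pos 1,3,5,7,9,11,13,15): 0⊕1⊕0⊕1⊕0⊕0⊕0⊕0 = 0
s2 (pos 2,3,6,7,10,11,14,15): 0⊕1⊕0⊕1⊕1⊕0⊕1⊕0 = 0
s4 (pos 4,5,6,7,12,13,14,15): 1⊕0⊕0⊕1⊕0⊕0⊕1⊕0 = 1
s8 (pos 8,9,10,11,12,13,14,15): 0⊕0⊕1⊕0⊕0⊕0⊕1⊕0 = 0
Syndrome s8…s1 = 0100 → error at position 4.
Flip position 4: 001100100100010 → 001000100100010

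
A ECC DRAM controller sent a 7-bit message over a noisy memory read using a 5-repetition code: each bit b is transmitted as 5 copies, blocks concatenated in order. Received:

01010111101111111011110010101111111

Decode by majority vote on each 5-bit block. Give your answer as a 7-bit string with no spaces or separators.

Block 1 (01010): 2 ones → 0
Block 2 (11110): 4 ones → 1
Block 3 (11111): 5 ones → 1
Block 4 (11011): 4 ones → 1
Block 5 (11001): 3 ones → 1
Block 6 (01011): 3 ones → 1
Block 7 (11111): 5 ones → 1

0111111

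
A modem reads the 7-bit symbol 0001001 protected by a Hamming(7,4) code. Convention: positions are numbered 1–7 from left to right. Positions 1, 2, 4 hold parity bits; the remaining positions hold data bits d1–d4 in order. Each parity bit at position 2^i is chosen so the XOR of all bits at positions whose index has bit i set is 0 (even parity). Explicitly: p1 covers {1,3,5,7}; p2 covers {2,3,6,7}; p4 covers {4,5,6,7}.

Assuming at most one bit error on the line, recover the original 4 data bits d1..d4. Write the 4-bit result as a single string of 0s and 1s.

1001

s1 (pos 1,3,5,7): 0⊕0⊕0⊕1 = 1
s2 (pos 2,3,6,7): 0⊕0⊕0⊕1 = 1
s4 (pos 4,5,6,7): 1⊕0⊕0⊕1 = 0
Syndrome s4…s1 = 011 → error at position 3.
Flip position 3: 0001001 → 0011001
Read data bits from positions 3,5,6,7: 1001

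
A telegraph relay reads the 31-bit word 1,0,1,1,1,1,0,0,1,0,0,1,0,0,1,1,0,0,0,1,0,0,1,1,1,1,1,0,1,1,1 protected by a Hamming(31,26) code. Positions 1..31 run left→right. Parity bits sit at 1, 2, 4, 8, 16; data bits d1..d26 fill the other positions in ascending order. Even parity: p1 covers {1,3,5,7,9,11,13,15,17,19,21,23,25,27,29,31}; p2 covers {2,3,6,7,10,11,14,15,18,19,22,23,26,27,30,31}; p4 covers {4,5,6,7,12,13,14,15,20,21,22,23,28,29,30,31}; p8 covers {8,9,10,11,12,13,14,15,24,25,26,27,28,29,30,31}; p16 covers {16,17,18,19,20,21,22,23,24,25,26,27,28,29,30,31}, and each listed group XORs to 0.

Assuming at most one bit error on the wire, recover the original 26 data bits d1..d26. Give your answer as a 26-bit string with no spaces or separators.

11101001001000100111110111

s1 (pos 1,3,5,7,9,11,13,15,17,19,21,23,25,27,29,31): 1⊕1⊕1⊕0⊕1⊕0⊕0⊕1⊕0⊕0⊕0⊕1⊕1⊕1⊕1⊕1 = 0
s2 (pos 2,3,6,7,10,11,14,15,18,19,22,23,26,27,30,31): 0⊕1⊕1⊕0⊕0⊕0⊕0⊕1⊕0⊕0⊕0⊕1⊕1⊕1⊕1⊕1 = 0
s4 (pos 4,5,6,7,12,13,14,15,20,21,22,23,28,29,30,31): 1⊕1⊕1⊕0⊕1⊕0⊕0⊕1⊕1⊕0⊕0⊕1⊕0⊕1⊕1⊕1 = 0
s8 (pos 8,9,10,11,12,13,14,15,24,25,26,27,28,29,30,31): 0⊕1⊕0⊕0⊕1⊕0⊕0⊕1⊕1⊕1⊕1⊕1⊕0⊕1⊕1⊕1 = 0
s16 (pos 16,17,18,19,20,21,22,23,24,25,26,27,28,29,30,31): 1⊕0⊕0⊕0⊕1⊕0⊕0⊕1⊕1⊕1⊕1⊕1⊕0⊕1⊕1⊕1 = 0
Syndrome s16…s1 = 00000 → no error.
Read data bits from positions 3,5,6,7,9,10,11,12,13,14,15,17,18,19,20,21,22,23,24,25,26,27,28,29,30,31: 11101001001000100111110111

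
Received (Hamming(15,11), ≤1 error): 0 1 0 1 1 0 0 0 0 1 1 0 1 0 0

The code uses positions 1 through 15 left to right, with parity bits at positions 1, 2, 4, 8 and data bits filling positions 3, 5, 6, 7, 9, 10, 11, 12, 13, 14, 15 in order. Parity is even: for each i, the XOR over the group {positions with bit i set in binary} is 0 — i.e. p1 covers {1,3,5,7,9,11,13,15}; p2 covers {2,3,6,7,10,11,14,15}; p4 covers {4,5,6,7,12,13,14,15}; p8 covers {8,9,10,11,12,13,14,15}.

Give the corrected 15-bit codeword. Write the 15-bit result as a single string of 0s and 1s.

010110000110101

s1 (pos 1,3,5,7,9,11,13,15): 0⊕0⊕1⊕0⊕0⊕1⊕1⊕0 = 1
s2 (pos 2,3,6,7,10,11,14,15): 1⊕0⊕0⊕0⊕1⊕1⊕0⊕0 = 1
s4 (pos 4,5,6,7,12,13,14,15): 1⊕1⊕0⊕0⊕0⊕1⊕0⊕0 = 1
s8 (pos 8,9,10,11,12,13,14,15): 0⊕0⊕1⊕1⊕0⊕1⊕0⊕0 = 1
Syndrome s8…s1 = 1111 → error at position 15.
Flip position 15: 010110000110100 → 010110000110101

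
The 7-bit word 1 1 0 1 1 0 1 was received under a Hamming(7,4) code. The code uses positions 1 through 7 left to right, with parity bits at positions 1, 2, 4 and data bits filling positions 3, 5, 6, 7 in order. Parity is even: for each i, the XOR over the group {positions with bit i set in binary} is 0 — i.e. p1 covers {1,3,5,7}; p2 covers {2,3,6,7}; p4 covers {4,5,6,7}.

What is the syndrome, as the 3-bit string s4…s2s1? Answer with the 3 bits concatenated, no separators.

s1 (pos 1,3,5,7): 1⊕0⊕1⊕1 = 1
s2 (pos 2,3,6,7): 1⊕0⊕0⊕1 = 0
s4 (pos 4,5,6,7): 1⊕1⊕0⊕1 = 1
Syndrome s4…s1 = 101 → error at position 5.

101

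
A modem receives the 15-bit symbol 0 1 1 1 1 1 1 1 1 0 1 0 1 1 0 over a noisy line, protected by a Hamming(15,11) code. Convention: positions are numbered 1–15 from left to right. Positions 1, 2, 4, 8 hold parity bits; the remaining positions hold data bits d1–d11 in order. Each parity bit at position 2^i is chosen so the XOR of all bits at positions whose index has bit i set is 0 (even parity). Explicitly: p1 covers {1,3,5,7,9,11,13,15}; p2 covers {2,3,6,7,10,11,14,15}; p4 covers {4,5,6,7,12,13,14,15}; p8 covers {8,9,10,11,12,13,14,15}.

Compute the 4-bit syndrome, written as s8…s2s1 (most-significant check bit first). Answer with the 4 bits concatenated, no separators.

1000

s1 (pos 1,3,5,7,9,11,13,15): 0⊕1⊕1⊕1⊕1⊕1⊕1⊕0 = 0
s2 (pos 2,3,6,7,10,11,14,15): 1⊕1⊕1⊕1⊕0⊕1⊕1⊕0 = 0
s4 (pos 4,5,6,7,12,13,14,15): 1⊕1⊕1⊕1⊕0⊕1⊕1⊕0 = 0
s8 (pos 8,9,10,11,12,13,14,15): 1⊕1⊕0⊕1⊕0⊕1⊕1⊕0 = 1
Syndrome s8…s1 = 1000 → error at position 8.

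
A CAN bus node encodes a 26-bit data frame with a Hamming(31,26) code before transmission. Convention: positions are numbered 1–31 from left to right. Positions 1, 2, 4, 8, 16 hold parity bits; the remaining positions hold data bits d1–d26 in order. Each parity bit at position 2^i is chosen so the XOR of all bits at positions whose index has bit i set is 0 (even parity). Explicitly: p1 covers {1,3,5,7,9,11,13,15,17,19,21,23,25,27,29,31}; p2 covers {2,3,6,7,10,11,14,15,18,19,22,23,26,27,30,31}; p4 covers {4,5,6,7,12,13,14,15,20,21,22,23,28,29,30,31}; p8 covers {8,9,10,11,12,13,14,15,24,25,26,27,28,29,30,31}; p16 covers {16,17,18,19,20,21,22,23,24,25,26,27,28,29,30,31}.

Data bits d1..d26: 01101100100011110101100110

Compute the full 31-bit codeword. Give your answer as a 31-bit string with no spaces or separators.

0100110111001001011110101100110

Place data at non-parity positions: p1 p2 0 p4 1 1 0 p8 1 1 0 0 1 0 0 p16 0 1 1 1 1 0 1 0 1 1 0 0 1 1 0
p1 (pos 1,3,5,7,9,11,13,15,17,19,21,23,25,27,29,31): XOR of data positions = 0⊕1⊕0⊕1⊕0⊕1⊕0⊕0⊕1⊕1⊕1⊕1⊕0⊕1⊕0 = 0
p2 (pos 2,3,6,7,10,11,14,15,18,19,22,23,26,27,30,31): XOR of data positions = 0⊕1⊕0⊕1⊕0⊕0⊕0⊕1⊕1⊕0⊕1⊕1⊕0⊕1⊕0 = 1
p4 (pos 4,5,6,7,12,13,14,15,20,21,22,23,28,29,30,31): XOR of data positions = 1⊕1⊕0⊕0⊕1⊕0⊕0⊕1⊕1⊕0⊕1⊕0⊕1⊕1⊕0 = 0
p8 (pos 8,9,10,11,12,13,14,15,24,25,26,27,28,29,30,31): XOR of data positions = 1⊕1⊕0⊕0⊕1⊕0⊕0⊕0⊕1⊕1⊕0⊕0⊕1⊕1⊕0 = 1
p16 (pos 16,17,18,19,20,21,22,23,24,25,26,27,28,29,30,31): XOR of data positions = 0⊕1⊕1⊕1⊕1⊕0⊕1⊕0⊕1⊕1⊕0⊕0⊕1⊕1⊕0 = 1
Codeword: 0100110111001001011110101100110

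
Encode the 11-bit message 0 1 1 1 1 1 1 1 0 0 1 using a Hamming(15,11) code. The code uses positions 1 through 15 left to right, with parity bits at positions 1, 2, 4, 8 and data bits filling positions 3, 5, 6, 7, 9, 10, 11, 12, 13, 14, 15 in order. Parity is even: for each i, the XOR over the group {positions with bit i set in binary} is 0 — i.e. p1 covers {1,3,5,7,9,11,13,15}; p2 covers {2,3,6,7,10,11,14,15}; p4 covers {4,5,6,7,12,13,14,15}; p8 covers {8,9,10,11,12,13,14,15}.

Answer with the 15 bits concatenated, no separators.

110111111111001

Place data at non-parity positions: p1 p2 0 p4 1 1 1 p8 1 1 1 1 0 0 1
p1 (pos 1,3,5,7,9,11,13,15): XOR of data positions = 0⊕1⊕1⊕1⊕1⊕0⊕1 = 1
p2 (pos 2,3,6,7,10,11,14,15): XOR of data positions = 0⊕1⊕1⊕1⊕1⊕0⊕1 = 1
p4 (pos 4,5,6,7,12,13,14,15): XOR of data positions = 1⊕1⊕1⊕1⊕0⊕0⊕1 = 1
p8 (pos 8,9,10,11,12,13,14,15): XOR of data positions = 1⊕1⊕1⊕1⊕0⊕0⊕1 = 1
Codeword: 110111111111001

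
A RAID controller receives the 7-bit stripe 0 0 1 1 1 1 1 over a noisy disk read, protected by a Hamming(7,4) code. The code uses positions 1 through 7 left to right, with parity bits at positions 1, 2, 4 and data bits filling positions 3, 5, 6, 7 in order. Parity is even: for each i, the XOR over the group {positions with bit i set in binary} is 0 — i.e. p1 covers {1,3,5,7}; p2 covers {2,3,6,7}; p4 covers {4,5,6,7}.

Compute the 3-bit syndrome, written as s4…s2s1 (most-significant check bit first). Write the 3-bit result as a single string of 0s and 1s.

s1 (pos 1,3,5,7): 0⊕1⊕1⊕1 = 1
s2 (pos 2,3,6,7): 0⊕1⊕1⊕1 = 1
s4 (pos 4,5,6,7): 1⊕1⊕1⊕1 = 0
Syndrome s4…s1 = 011 → error at position 3.

011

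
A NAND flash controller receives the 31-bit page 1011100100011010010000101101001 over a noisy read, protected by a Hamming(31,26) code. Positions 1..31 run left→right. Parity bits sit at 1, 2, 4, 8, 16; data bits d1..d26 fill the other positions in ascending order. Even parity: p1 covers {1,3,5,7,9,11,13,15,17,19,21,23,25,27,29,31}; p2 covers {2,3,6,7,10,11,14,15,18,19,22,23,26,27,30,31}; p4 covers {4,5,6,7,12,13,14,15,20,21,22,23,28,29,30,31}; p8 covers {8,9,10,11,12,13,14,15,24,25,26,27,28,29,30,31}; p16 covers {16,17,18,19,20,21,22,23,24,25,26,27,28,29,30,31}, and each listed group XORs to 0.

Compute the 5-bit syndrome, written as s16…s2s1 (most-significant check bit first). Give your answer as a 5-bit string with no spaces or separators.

00000

s1 (pos 1,3,5,7,9,11,13,15,17,19,21,23,25,27,29,31): 1⊕1⊕1⊕0⊕0⊕0⊕1⊕1⊕0⊕0⊕0⊕1⊕1⊕0⊕0⊕1 = 0
s2 (pos 2,3,6,7,10,11,14,15,18,19,22,23,26,27,30,31): 0⊕1⊕0⊕0⊕0⊕0⊕0⊕1⊕1⊕0⊕0⊕1⊕1⊕0⊕0⊕1 = 0
s4 (pos 4,5,6,7,12,13,14,15,20,21,22,23,28,29,30,31): 1⊕1⊕0⊕0⊕1⊕1⊕0⊕1⊕0⊕0⊕0⊕1⊕1⊕0⊕0⊕1 = 0
s8 (pos 8,9,10,11,12,13,14,15,24,25,26,27,28,29,30,31): 1⊕0⊕0⊕0⊕1⊕1⊕0⊕1⊕0⊕1⊕1⊕0⊕1⊕0⊕0⊕1 = 0
s16 (pos 16,17,18,19,20,21,22,23,24,25,26,27,28,29,30,31): 0⊕0⊕1⊕0⊕0⊕0⊕0⊕1⊕0⊕1⊕1⊕0⊕1⊕0⊕0⊕1 = 0
Syndrome s16…s1 = 00000 → no error.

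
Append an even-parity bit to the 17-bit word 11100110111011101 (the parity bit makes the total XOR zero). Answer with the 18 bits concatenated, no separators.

111001101110111010

XOR of the 17 data bits: 1⊕1⊕1⊕0⊕0⊕1⊕1⊕0⊕1⊕1⊕1⊕0⊕1⊕1⊕1⊕0⊕1 = 0
Parity bit = 0 (so all 18 bits XOR to 0).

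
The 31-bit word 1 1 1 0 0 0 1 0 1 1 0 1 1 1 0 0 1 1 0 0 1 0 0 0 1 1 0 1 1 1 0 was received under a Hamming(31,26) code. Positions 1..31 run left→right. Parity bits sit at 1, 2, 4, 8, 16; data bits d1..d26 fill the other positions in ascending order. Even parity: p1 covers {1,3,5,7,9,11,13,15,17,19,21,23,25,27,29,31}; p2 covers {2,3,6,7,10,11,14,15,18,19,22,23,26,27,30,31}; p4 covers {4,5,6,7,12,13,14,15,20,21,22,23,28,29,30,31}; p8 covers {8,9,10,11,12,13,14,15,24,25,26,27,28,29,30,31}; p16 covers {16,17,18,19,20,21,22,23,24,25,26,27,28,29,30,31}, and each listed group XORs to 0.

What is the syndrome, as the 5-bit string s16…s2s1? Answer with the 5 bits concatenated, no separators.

00001

s1 (pos 1,3,5,7,9,11,13,15,17,19,21,23,25,27,29,31): 1⊕1⊕0⊕1⊕1⊕0⊕1⊕0⊕1⊕0⊕1⊕0⊕1⊕0⊕1⊕0 = 1
s2 (pos 2,3,6,7,10,11,14,15,18,19,22,23,26,27,30,31): 1⊕1⊕0⊕1⊕1⊕0⊕1⊕0⊕1⊕0⊕0⊕0⊕1⊕0⊕1⊕0 = 0
s4 (pos 4,5,6,7,12,13,14,15,20,21,22,23,28,29,30,31): 0⊕0⊕0⊕1⊕1⊕1⊕1⊕0⊕0⊕1⊕0⊕0⊕1⊕1⊕1⊕0 = 0
s8 (pos 8,9,10,11,12,13,14,15,24,25,26,27,28,29,30,31): 0⊕1⊕1⊕0⊕1⊕1⊕1⊕0⊕0⊕1⊕1⊕0⊕1⊕1⊕1⊕0 = 0
s16 (pos 16,17,18,19,20,21,22,23,24,25,26,27,28,29,30,31): 0⊕1⊕1⊕0⊕0⊕1⊕0⊕0⊕0⊕1⊕1⊕0⊕1⊕1⊕1⊕0 = 0
Syndrome s16…s1 = 00001 → error at position 1.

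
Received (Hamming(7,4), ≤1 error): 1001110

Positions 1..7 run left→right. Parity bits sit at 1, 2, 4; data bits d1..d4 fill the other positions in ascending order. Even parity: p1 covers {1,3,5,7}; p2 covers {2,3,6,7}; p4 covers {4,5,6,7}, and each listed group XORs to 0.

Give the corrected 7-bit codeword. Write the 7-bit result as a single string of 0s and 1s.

1001100

s1 (pos 1,3,5,7): 1⊕0⊕1⊕0 = 0
s2 (pos 2,3,6,7): 0⊕0⊕1⊕0 = 1
s4 (pos 4,5,6,7): 1⊕1⊕1⊕0 = 1
Syndrome s4…s1 = 110 → error at position 6.
Flip position 6: 1001110 → 1001100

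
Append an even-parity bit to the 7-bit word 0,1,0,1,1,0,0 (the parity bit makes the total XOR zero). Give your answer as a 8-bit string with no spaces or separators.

01011001

XOR of the 7 data bits: 0⊕1⊕0⊕1⊕1⊕0⊕0 = 1
Parity bit = 1 (so all 8 bits XOR to 0).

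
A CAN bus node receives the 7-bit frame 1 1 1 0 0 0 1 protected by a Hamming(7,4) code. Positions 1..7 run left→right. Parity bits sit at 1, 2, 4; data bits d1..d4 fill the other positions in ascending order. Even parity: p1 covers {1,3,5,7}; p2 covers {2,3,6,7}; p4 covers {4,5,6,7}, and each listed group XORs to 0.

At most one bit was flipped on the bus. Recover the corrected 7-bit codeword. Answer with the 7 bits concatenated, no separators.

1110000

s1 (pos 1,3,5,7): 1⊕1⊕0⊕1 = 1
s2 (pos 2,3,6,7): 1⊕1⊕0⊕1 = 1
s4 (pos 4,5,6,7): 0⊕0⊕0⊕1 = 1
Syndrome s4…s1 = 111 → error at position 7.
Flip position 7: 1110001 → 1110000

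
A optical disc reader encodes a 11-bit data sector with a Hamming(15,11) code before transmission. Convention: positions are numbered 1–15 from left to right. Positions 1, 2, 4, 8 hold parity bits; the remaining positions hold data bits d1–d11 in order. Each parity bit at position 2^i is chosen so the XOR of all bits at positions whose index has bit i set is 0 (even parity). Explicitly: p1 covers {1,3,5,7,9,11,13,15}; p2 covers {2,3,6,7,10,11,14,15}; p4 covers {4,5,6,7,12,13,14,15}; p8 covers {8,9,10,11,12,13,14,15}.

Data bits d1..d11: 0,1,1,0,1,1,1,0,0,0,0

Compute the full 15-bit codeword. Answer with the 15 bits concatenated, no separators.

110011011110000

Place data at non-parity positions: p1 p2 0 p4 1 1 0 p8 1 1 1 0 0 0 0
p1 (pos 1,3,5,7,9,11,13,15): XOR of data positions = 0⊕1⊕0⊕1⊕1⊕0⊕0 = 1
p2 (pos 2,3,6,7,10,11,14,15): XOR of data positions = 0⊕1⊕0⊕1⊕1⊕0⊕0 = 1
p4 (pos 4,5,6,7,12,13,14,15): XOR of data positions = 1⊕1⊕0⊕0⊕0⊕0⊕0 = 0
p8 (pos 8,9,10,11,12,13,14,15): XOR of data positions = 1⊕1⊕1⊕0⊕0⊕0⊕0 = 1
Codeword: 110011011110000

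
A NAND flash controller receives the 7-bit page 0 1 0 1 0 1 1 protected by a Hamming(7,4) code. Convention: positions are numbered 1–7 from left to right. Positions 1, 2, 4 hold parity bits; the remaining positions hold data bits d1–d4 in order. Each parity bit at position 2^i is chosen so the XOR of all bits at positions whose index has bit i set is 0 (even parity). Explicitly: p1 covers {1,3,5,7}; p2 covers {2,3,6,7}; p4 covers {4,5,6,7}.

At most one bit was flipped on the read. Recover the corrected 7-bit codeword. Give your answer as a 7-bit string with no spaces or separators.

0101010

s1 (pos 1,3,5,7): 0⊕0⊕0⊕1 = 1
s2 (pos 2,3,6,7): 1⊕0⊕1⊕1 = 1
s4 (pos 4,5,6,7): 1⊕0⊕1⊕1 = 1
Syndrome s4…s1 = 111 → error at position 7.
Flip position 7: 0101011 → 0101010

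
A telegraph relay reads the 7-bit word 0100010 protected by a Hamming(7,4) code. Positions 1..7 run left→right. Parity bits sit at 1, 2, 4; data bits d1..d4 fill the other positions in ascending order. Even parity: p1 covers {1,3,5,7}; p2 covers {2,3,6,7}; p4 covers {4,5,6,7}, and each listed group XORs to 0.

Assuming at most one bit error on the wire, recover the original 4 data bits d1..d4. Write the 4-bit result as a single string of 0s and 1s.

s1 (pos 1,3,5,7): 0⊕0⊕0⊕0 = 0
s2 (pos 2,3,6,7): 1⊕0⊕1⊕0 = 0
s4 (pos 4,5,6,7): 0⊕0⊕1⊕0 = 1
Syndrome s4…s1 = 100 → error at position 4.
Flip position 4: 0100010 → 0101010
Read data bits from positions 3,5,6,7: 0010

0010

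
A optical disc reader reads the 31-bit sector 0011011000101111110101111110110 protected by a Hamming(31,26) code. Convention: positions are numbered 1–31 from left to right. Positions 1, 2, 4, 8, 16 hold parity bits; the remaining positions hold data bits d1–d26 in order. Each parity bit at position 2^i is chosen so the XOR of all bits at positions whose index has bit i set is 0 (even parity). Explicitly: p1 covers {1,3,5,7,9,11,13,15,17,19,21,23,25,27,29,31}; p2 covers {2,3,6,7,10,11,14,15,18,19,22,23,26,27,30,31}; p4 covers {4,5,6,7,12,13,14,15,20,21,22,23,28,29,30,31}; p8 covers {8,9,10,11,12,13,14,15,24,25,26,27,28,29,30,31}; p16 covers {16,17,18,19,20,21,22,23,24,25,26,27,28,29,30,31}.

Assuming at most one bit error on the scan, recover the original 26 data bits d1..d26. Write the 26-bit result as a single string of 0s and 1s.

s1 (pos 1,3,5,7,9,11,13,15,17,19,21,23,25,27,29,31): 0⊕1⊕0⊕1⊕0⊕1⊕1⊕1⊕1⊕0⊕0⊕1⊕1⊕1⊕1⊕0 = 0
s2 (pos 2,3,6,7,10,11,14,15,18,19,22,23,26,27,30,31): 0⊕1⊕1⊕1⊕0⊕1⊕1⊕1⊕1⊕0⊕1⊕1⊕1⊕1⊕1⊕0 = 0
s4 (pos 4,5,6,7,12,13,14,15,20,21,22,23,28,29,30,31): 1⊕0⊕1⊕1⊕0⊕1⊕1⊕1⊕1⊕0⊕1⊕1⊕0⊕1⊕1⊕0 = 1
s8 (pos 8,9,10,11,12,13,14,15,24,25,26,27,28,29,30,31): 0⊕0⊕0⊕1⊕0⊕1⊕1⊕1⊕1⊕1⊕1⊕1⊕0⊕1⊕1⊕0 = 0
s16 (pos 16,17,18,19,20,21,22,23,24,25,26,27,28,29,30,31): 1⊕1⊕1⊕0⊕1⊕0⊕1⊕1⊕1⊕1⊕1⊕1⊕0⊕1⊕1⊕0 = 0
Syndrome s16…s1 = 00100 → error at position 4.
Flip position 4: 0011011000101111110101111110110 → 0010011000101111110101111110110
Read data bits from positions 3,5,6,7,9,10,11,12,13,14,15,17,18,19,20,21,22,23,24,25,26,27,28,29,30,31: 10110010111110101111110110

10110010111110101111110110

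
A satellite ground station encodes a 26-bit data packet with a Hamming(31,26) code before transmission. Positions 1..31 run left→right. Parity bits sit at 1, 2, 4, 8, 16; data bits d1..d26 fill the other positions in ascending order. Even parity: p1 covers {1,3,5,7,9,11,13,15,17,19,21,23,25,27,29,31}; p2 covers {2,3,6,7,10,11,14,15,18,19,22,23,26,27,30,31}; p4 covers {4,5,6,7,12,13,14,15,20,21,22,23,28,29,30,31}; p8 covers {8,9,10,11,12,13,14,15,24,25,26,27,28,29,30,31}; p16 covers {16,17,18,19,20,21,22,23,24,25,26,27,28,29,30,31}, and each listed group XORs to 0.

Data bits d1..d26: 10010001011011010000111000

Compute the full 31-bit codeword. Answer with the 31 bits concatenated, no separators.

0010001000010110011010000111000

Place data at non-parity positions: p1 p2 1 p4 0 0 1 p8 0 0 0 1 0 1 1 p16 0 1 1 0 1 0 0 0 0 1 1 1 0 0 0
p1 (pos 1,3,5,7,9,11,13,15,17,19,21,23,25,27,29,31): XOR of data positions = 1⊕0⊕1⊕0⊕0⊕0⊕1⊕0⊕1⊕1⊕0⊕0⊕1⊕0⊕0 = 0
p2 (pos 2,3,6,7,10,11,14,15,18,19,22,23,26,27,30,31): XOR of data positions = 1⊕0⊕1⊕0⊕0⊕1⊕1⊕1⊕1⊕0⊕0⊕1⊕1⊕0⊕0 = 0
p4 (pos 4,5,6,7,12,13,14,15,20,21,22,23,28,29,30,31): XOR of data positions = 0⊕0⊕1⊕1⊕0⊕1⊕1⊕0⊕1⊕0⊕0⊕1⊕0⊕0⊕0 = 0
p8 (pos 8,9,10,11,12,13,14,15,24,25,26,27,28,29,30,31): XOR of data positions = 0⊕0⊕0⊕1⊕0⊕1⊕1⊕0⊕0⊕1⊕1⊕1⊕0⊕0⊕0 = 0
p16 (pos 16,17,18,19,20,21,22,23,24,25,26,27,28,29,30,31): XOR of data positions = 0⊕1⊕1⊕0⊕1⊕0⊕0⊕0⊕0⊕1⊕1⊕1⊕0⊕0⊕0 = 0
Codeword: 0010001000010110011010000111000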